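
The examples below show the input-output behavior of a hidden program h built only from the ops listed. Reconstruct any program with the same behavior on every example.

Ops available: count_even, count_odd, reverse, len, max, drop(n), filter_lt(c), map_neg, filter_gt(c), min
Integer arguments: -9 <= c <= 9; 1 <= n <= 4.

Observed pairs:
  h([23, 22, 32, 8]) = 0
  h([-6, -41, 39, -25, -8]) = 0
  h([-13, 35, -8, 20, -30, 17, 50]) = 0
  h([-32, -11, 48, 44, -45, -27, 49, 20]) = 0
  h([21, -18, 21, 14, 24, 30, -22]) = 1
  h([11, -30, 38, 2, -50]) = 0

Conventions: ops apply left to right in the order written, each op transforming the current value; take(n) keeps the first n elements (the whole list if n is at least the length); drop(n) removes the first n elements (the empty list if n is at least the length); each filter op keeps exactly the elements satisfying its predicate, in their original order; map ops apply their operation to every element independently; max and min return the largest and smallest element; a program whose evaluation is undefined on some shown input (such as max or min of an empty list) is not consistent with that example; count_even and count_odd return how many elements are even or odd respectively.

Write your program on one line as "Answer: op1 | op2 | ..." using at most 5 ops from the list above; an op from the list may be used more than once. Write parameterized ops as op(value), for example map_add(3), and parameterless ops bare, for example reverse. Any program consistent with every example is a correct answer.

drop(2) | reverse | drop(3) | drop(1) | count_odd

Check, running the answer program on each example:
  [23, 22, 32, 8] -> [32, 8] -> [8, 32] -> [] -> [] -> 0
  [-6, -41, 39, -25, -8] -> [39, -25, -8] -> [-8, -25, 39] -> [] -> [] -> 0
  [-13, 35, -8, 20, -30, 17, 50] -> [-8, 20, -30, 17, 50] -> [50, 17, -30, 20, -8] -> [20, -8] -> [-8] -> 0
  [-32, -11, 48, 44, -45, -27, 49, 20] -> [48, 44, -45, -27, 49, 20] -> [20, 49, -27, -45, 44, 48] -> [-45, 44, 48] -> [44, 48] -> 0
  [21, -18, 21, 14, 24, 30, -22] -> [21, 14, 24, 30, -22] -> [-22, 30, 24, 14, 21] -> [14, 21] -> [21] -> 1
  [11, -30, 38, 2, -50] -> [38, 2, -50] -> [-50, 2, 38] -> [] -> [] -> 0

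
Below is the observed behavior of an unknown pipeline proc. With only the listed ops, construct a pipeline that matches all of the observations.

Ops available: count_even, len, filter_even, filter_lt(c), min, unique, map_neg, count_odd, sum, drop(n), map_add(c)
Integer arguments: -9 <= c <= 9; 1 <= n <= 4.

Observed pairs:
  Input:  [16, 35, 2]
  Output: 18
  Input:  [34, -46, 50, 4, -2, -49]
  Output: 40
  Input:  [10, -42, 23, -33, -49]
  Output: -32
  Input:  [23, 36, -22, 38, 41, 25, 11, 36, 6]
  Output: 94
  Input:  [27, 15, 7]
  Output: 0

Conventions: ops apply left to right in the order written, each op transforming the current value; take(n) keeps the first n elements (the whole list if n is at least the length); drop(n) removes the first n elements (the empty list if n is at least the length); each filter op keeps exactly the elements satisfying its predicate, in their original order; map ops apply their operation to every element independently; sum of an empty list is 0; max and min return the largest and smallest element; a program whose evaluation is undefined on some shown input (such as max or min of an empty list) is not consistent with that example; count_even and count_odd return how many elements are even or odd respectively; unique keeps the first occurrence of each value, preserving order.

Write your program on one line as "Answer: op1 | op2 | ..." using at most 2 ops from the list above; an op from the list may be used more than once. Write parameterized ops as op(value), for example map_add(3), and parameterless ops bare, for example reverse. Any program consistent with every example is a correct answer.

filter_even | sum

Check, running the answer program on each example:
  [16, 35, 2] -> [16, 2] -> 18
  [34, -46, 50, 4, -2, -49] -> [34, -46, 50, 4, -2] -> 40
  [10, -42, 23, -33, -49] -> [10, -42] -> -32
  [23, 36, -22, 38, 41, 25, 11, 36, 6] -> [36, -22, 38, 36, 6] -> 94
  [27, 15, 7] -> [] -> 0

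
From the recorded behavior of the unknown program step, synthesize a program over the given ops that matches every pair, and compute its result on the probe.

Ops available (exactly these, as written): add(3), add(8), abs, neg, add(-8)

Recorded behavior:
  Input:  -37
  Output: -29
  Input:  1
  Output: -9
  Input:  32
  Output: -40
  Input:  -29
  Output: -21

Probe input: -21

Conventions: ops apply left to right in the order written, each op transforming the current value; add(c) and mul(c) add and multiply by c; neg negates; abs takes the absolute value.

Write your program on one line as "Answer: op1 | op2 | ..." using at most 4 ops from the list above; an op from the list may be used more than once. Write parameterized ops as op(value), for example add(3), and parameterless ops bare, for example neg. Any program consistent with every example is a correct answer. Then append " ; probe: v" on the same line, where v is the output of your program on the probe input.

add(8) | abs | neg ; probe: -13

Check, running the answer program on each example:
  -37 -> -29 -> 29 -> -29
  1 -> 9 -> 9 -> -9
  32 -> 40 -> 40 -> -40
  -29 -> -21 -> 21 -> -21
  probe: -21 -> -13 -> 13 -> -13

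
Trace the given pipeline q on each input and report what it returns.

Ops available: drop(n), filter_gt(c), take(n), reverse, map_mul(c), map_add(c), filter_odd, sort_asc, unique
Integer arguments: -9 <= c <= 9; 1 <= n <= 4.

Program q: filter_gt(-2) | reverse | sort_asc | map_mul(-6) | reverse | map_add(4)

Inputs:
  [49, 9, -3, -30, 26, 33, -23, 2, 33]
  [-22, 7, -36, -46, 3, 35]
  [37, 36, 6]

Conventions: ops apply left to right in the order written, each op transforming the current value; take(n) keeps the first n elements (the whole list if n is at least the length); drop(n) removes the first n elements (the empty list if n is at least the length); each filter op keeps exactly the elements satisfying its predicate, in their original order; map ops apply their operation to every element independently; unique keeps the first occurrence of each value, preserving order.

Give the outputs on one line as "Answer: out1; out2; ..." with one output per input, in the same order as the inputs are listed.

Execution, op by op:
  [49, 9, -3, -30, 26, 33, -23, 2, 33] -> [49, 9, 26, 33, 2, 33] -> [33, 2, 33, 26, 9, 49] -> [2, 9, 26, 33, 33, 49] -> [-12, -54, -156, -198, -198, -294] -> [-294, -198, -198, -156, -54, -12] -> [-290, -194, -194, -152, -50, -8]
  [-22, 7, -36, -46, 3, 35] -> [7, 3, 35] -> [35, 3, 7] -> [3, 7, 35] -> [-18, -42, -210] -> [-210, -42, -18] -> [-206, -38, -14]
  [37, 36, 6] -> [37, 36, 6] -> [6, 36, 37] -> [6, 36, 37] -> [-36, -216, -222] -> [-222, -216, -36] -> [-218, -212, -32]

[-290, -194, -194, -152, -50, -8]; [-206, -38, -14]; [-218, -212, -32]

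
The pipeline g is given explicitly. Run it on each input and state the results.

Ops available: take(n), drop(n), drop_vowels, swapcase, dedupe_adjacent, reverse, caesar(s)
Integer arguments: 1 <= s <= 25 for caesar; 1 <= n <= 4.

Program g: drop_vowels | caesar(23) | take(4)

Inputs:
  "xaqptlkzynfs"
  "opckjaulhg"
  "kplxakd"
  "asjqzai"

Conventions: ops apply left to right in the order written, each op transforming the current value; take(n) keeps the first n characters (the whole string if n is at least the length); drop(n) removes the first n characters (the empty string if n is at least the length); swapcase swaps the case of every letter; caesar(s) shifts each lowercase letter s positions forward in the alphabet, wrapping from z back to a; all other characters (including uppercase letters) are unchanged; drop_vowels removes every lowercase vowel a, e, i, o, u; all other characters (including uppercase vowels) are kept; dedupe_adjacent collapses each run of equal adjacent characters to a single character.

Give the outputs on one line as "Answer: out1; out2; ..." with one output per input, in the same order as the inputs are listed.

Execution, op by op:
  "xaqptlkzynfs" -> "xqptlkzynfs" -> "unmqihwvkcp" -> "unmq"
  "opckjaulhg" -> "pckjlhg" -> "mzhgied" -> "mzhg"
  "kplxakd" -> "kplxkd" -> "hmiuha" -> "hmiu"
  "asjqzai" -> "sjqz" -> "pgnw" -> "pgnw"

"unmq"; "mzhg"; "hmiu"; "pgnw"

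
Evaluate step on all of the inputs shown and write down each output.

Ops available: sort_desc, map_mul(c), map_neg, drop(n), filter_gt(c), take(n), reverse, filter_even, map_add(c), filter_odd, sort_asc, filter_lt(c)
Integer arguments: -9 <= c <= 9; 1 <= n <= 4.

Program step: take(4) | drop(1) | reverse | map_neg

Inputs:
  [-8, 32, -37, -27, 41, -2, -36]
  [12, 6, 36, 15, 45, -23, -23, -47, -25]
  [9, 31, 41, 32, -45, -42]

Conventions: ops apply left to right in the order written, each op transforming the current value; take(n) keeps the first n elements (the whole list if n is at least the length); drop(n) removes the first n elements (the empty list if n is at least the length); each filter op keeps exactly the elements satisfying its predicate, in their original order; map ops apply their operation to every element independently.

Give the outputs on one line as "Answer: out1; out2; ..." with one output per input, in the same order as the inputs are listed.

Execution, op by op:
  [-8, 32, -37, -27, 41, -2, -36] -> [-8, 32, -37, -27] -> [32, -37, -27] -> [-27, -37, 32] -> [27, 37, -32]
  [12, 6, 36, 15, 45, -23, -23, -47, -25] -> [12, 6, 36, 15] -> [6, 36, 15] -> [15, 36, 6] -> [-15, -36, -6]
  [9, 31, 41, 32, -45, -42] -> [9, 31, 41, 32] -> [31, 41, 32] -> [32, 41, 31] -> [-32, -41, -31]

[27, 37, -32]; [-15, -36, -6]; [-32, -41, -31]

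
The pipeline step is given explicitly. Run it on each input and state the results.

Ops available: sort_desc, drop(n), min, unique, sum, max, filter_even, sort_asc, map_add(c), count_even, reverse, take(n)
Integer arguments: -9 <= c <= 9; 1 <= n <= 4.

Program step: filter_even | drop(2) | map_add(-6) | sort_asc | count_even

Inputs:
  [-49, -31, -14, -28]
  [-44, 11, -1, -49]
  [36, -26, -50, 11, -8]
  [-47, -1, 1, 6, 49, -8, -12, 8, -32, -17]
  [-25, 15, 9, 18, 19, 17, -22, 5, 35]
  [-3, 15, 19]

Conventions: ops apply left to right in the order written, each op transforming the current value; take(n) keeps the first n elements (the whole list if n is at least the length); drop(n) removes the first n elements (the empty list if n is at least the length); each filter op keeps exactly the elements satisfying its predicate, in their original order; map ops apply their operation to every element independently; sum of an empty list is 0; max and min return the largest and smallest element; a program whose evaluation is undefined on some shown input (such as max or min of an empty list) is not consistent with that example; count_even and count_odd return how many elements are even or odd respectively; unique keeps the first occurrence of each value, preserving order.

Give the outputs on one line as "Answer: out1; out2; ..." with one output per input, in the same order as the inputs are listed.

Execution, op by op:
  [-49, -31, -14, -28] -> [-14, -28] -> [] -> [] -> [] -> 0
  [-44, 11, -1, -49] -> [-44] -> [] -> [] -> [] -> 0
  [36, -26, -50, 11, -8] -> [36, -26, -50, -8] -> [-50, -8] -> [-56, -14] -> [-56, -14] -> 2
  [-47, -1, 1, 6, 49, -8, -12, 8, -32, -17] -> [6, -8, -12, 8, -32] -> [-12, 8, -32] -> [-18, 2, -38] -> [-38, -18, 2] -> 3
  [-25, 15, 9, 18, 19, 17, -22, 5, 35] -> [18, -22] -> [] -> [] -> [] -> 0
  [-3, 15, 19] -> [] -> [] -> [] -> [] -> 0

0; 0; 2; 3; 0; 0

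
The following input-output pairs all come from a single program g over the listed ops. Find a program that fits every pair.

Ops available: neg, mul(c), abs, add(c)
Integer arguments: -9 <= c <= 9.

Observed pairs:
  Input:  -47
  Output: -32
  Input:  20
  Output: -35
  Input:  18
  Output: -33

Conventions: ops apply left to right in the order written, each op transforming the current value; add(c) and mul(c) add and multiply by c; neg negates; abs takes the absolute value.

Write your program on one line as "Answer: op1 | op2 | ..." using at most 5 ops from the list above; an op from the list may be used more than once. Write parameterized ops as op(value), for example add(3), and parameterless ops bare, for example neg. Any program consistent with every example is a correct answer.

neg | add(-9) | add(-6) | abs | neg

Check, running the answer program on each example:
  -47 -> 47 -> 38 -> 32 -> 32 -> -32
  20 -> -20 -> -29 -> -35 -> 35 -> -35
  18 -> -18 -> -27 -> -33 -> 33 -> -33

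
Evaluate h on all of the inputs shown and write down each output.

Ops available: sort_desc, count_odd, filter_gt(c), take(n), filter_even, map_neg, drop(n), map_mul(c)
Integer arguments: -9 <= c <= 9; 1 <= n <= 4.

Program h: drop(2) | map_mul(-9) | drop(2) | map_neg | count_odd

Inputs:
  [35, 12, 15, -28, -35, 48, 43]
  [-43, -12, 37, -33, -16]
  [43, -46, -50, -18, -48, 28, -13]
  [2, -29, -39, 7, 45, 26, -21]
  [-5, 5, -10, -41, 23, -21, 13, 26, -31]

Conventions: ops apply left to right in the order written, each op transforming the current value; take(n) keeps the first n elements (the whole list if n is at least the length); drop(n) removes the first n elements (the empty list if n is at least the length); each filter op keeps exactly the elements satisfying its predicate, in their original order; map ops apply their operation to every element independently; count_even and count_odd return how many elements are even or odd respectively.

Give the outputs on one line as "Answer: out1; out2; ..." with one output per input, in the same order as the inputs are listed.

2; 0; 1; 2; 4

Execution, op by op:
  [35, 12, 15, -28, -35, 48, 43] -> [15, -28, -35, 48, 43] -> [-135, 252, 315, -432, -387] -> [315, -432, -387] -> [-315, 432, 387] -> 2
  [-43, -12, 37, -33, -16] -> [37, -33, -16] -> [-333, 297, 144] -> [144] -> [-144] -> 0
  [43, -46, -50, -18, -48, 28, -13] -> [-50, -18, -48, 28, -13] -> [450, 162, 432, -252, 117] -> [432, -252, 117] -> [-432, 252, -117] -> 1
  [2, -29, -39, 7, 45, 26, -21] -> [-39, 7, 45, 26, -21] -> [351, -63, -405, -234, 189] -> [-405, -234, 189] -> [405, 234, -189] -> 2
  [-5, 5, -10, -41, 23, -21, 13, 26, -31] -> [-10, -41, 23, -21, 13, 26, -31] -> [90, 369, -207, 189, -117, -234, 279] -> [-207, 189, -117, -234, 279] -> [207, -189, 117, 234, -279] -> 4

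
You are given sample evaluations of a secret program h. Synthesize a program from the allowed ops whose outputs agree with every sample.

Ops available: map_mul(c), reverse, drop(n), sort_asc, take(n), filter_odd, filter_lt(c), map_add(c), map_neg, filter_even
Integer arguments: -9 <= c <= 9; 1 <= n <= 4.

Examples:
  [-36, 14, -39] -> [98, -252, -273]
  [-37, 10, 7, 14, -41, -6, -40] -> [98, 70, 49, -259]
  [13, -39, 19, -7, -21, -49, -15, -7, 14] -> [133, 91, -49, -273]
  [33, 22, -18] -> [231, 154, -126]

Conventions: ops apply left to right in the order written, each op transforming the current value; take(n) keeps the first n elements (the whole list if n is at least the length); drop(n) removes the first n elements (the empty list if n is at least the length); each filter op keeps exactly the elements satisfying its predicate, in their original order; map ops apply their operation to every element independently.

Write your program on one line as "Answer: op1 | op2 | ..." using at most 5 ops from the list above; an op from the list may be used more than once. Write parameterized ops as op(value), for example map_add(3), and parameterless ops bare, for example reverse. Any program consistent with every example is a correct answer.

map_mul(-7) | take(4) | sort_asc | map_neg

Check, running the answer program on each example:
  [-36, 14, -39] -> [252, -98, 273] -> [252, -98, 273] -> [-98, 252, 273] -> [98, -252, -273]
  [-37, 10, 7, 14, -41, -6, -40] -> [259, -70, -49, -98, 287, 42, 280] -> [259, -70, -49, -98] -> [-98, -70, -49, 259] -> [98, 70, 49, -259]
  [13, -39, 19, -7, -21, -49, -15, -7, 14] -> [-91, 273, -133, 49, 147, 343, 105, 49, -98] -> [-91, 273, -133, 49] -> [-133, -91, 49, 273] -> [133, 91, -49, -273]
  [33, 22, -18] -> [-231, -154, 126] -> [-231, -154, 126] -> [-231, -154, 126] -> [231, 154, -126]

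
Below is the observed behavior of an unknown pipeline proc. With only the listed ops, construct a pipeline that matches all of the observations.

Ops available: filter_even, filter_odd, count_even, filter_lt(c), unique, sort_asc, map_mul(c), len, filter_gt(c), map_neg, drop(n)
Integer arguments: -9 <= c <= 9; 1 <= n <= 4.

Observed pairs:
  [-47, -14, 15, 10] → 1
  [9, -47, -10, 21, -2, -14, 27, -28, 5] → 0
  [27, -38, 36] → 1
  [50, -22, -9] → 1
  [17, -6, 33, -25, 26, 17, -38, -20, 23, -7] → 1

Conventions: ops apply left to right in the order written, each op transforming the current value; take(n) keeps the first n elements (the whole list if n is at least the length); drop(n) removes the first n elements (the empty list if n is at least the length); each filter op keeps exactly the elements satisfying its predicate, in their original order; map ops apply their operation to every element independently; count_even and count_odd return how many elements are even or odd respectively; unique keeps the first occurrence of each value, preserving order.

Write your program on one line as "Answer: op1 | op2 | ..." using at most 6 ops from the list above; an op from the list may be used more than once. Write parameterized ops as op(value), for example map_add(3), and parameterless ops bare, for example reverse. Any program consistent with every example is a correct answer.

unique | map_mul(-3) | filter_lt(-9) | filter_even | len

Check, running the answer program on each example:
  [-47, -14, 15, 10] -> [-47, -14, 15, 10] -> [141, 42, -45, -30] -> [-45, -30] -> [-30] -> 1
  [9, -47, -10, 21, -2, -14, 27, -28, 5] -> [9, -47, -10, 21, -2, -14, 27, -28, 5] -> [-27, 141, 30, -63, 6, 42, -81, 84, -15] -> [-27, -63, -81, -15] -> [] -> 0
  [27, -38, 36] -> [27, -38, 36] -> [-81, 114, -108] -> [-81, -108] -> [-108] -> 1
  [50, -22, -9] -> [50, -22, -9] -> [-150, 66, 27] -> [-150] -> [-150] -> 1
  [17, -6, 33, -25, 26, 17, -38, -20, 23, -7] -> [17, -6, 33, -25, 26, -38, -20, 23, -7] -> [-51, 18, -99, 75, -78, 114, 60, -69, 21] -> [-51, -99, -78, -69] -> [-78] -> 1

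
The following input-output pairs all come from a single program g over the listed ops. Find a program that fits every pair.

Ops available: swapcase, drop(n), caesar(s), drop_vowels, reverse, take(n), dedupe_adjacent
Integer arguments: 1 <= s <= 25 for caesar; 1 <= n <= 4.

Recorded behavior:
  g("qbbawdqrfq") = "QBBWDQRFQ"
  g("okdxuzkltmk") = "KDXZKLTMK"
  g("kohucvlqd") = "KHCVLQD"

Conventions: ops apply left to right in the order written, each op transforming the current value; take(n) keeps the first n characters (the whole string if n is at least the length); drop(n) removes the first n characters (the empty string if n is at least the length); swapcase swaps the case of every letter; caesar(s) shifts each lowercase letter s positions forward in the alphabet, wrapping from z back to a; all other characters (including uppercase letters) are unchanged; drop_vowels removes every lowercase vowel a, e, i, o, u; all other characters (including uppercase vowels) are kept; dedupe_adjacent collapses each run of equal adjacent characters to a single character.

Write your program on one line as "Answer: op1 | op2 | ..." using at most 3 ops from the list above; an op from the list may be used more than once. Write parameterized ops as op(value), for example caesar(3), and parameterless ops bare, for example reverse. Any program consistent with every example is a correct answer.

drop_vowels | swapcase

Check, running the answer program on each example:
  "qbbawdqrfq" -> "qbbwdqrfq" -> "QBBWDQRFQ"
  "okdxuzkltmk" -> "kdxzkltmk" -> "KDXZKLTMK"
  "kohucvlqd" -> "khcvlqd" -> "KHCVLQD"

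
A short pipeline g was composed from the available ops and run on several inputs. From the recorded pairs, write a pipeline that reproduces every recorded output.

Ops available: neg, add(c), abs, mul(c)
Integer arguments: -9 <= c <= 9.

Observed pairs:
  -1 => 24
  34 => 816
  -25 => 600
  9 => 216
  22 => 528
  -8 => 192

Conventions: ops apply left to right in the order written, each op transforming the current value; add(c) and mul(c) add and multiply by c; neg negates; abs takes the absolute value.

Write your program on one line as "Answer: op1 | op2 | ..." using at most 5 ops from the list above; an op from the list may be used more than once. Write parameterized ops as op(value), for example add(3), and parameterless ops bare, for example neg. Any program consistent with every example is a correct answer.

mul(3) | abs | neg | mul(8) | neg

Check, running the answer program on each example:
  -1 -> -3 -> 3 -> -3 -> -24 -> 24
  34 -> 102 -> 102 -> -102 -> -816 -> 816
  -25 -> -75 -> 75 -> -75 -> -600 -> 600
  9 -> 27 -> 27 -> -27 -> -216 -> 216
  22 -> 66 -> 66 -> -66 -> -528 -> 528
  -8 -> -24 -> 24 -> -24 -> -192 -> 192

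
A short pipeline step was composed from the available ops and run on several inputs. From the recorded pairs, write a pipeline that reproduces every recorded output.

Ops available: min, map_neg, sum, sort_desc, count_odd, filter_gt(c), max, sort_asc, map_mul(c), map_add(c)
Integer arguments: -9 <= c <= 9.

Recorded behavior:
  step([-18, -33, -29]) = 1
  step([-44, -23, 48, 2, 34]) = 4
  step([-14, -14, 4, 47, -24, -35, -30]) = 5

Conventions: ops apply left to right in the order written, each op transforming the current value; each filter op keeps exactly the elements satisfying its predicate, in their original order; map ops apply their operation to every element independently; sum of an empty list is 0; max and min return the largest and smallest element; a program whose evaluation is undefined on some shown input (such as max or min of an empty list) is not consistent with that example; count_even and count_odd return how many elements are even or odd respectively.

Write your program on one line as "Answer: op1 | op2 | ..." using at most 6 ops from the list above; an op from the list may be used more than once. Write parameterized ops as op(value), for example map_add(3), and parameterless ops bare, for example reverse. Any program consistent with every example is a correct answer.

map_neg | map_add(6) | map_add(4) | map_neg | map_add(5) | count_odd

Check, running the answer program on each example:
  [-18, -33, -29] -> [18, 33, 29] -> [24, 39, 35] -> [28, 43, 39] -> [-28, -43, -39] -> [-23, -38, -34] -> 1
  [-44, -23, 48, 2, 34] -> [44, 23, -48, -2, -34] -> [50, 29, -42, 4, -28] -> [54, 33, -38, 8, -24] -> [-54, -33, 38, -8, 24] -> [-49, -28, 43, -3, 29] -> 4
  [-14, -14, 4, 47, -24, -35, -30] -> [14, 14, -4, -47, 24, 35, 30] -> [20, 20, 2, -41, 30, 41, 36] -> [24, 24, 6, -37, 34, 45, 40] -> [-24, -24, -6, 37, -34, -45, -40] -> [-19, -19, -1, 42, -29, -40, -35] -> 5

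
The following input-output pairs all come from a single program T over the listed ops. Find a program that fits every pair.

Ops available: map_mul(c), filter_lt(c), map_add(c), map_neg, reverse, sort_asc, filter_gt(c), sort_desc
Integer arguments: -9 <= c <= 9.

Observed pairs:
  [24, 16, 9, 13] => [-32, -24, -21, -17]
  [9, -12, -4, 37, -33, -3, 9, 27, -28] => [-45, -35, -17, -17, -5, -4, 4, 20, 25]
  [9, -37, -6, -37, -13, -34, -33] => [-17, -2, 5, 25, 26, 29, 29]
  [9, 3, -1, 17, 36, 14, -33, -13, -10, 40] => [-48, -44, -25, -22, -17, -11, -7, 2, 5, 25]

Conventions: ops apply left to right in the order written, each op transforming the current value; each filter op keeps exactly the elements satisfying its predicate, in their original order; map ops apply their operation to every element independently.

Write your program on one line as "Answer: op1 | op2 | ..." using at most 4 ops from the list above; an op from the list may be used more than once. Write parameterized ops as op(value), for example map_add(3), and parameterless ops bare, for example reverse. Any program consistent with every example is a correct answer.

sort_desc | map_add(8) | map_neg

Check, running the answer program on each example:
  [24, 16, 9, 13] -> [24, 16, 13, 9] -> [32, 24, 21, 17] -> [-32, -24, -21, -17]
  [9, -12, -4, 37, -33, -3, 9, 27, -28] -> [37, 27, 9, 9, -3, -4, -12, -28, -33] -> [45, 35, 17, 17, 5, 4, -4, -20, -25] -> [-45, -35, -17, -17, -5, -4, 4, 20, 25]
  [9, -37, -6, -37, -13, -34, -33] -> [9, -6, -13, -33, -34, -37, -37] -> [17, 2, -5, -25, -26, -29, -29] -> [-17, -2, 5, 25, 26, 29, 29]
  [9, 3, -1, 17, 36, 14, -33, -13, -10, 40] -> [40, 36, 17, 14, 9, 3, -1, -10, -13, -33] -> [48, 44, 25, 22, 17, 11, 7, -2, -5, -25] -> [-48, -44, -25, -22, -17, -11, -7, 2, 5, 25]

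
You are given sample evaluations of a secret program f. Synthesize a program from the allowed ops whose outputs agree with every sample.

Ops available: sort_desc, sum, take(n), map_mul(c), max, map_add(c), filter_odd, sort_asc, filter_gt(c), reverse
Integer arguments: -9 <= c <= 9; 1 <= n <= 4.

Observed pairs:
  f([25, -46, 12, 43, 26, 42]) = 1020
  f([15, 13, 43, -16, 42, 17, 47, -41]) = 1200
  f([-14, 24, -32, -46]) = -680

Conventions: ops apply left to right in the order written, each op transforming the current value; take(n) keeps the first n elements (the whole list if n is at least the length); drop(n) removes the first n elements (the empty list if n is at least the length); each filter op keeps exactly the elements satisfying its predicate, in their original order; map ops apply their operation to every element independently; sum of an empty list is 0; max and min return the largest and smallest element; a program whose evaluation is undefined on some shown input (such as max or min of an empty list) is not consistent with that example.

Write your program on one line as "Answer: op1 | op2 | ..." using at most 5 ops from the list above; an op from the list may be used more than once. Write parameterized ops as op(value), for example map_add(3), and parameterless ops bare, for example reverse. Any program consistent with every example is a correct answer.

map_mul(2) | map_mul(5) | sort_asc | sum

Check, running the answer program on each example:
  [25, -46, 12, 43, 26, 42] -> [50, -92, 24, 86, 52, 84] -> [250, -460, 120, 430, 260, 420] -> [-460, 120, 250, 260, 420, 430] -> 1020
  [15, 13, 43, -16, 42, 17, 47, -41] -> [30, 26, 86, -32, 84, 34, 94, -82] -> [150, 130, 430, -160, 420, 170, 470, -410] -> [-410, -160, 130, 150, 170, 420, 430, 470] -> 1200
  [-14, 24, -32, -46] -> [-28, 48, -64, -92] -> [-140, 240, -320, -460] -> [-460, -320, -140, 240] -> -680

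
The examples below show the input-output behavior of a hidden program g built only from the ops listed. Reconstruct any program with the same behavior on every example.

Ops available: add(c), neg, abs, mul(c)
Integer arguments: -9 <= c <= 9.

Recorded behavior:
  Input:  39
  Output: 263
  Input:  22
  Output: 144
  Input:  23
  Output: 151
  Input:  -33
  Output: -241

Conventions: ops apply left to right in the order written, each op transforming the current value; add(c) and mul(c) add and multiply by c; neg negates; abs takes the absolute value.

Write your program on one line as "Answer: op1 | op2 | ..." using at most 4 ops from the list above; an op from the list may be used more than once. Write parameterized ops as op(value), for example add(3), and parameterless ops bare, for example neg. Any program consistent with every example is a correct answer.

add(-1) | mul(7) | add(-3)

Check, running the answer program on each example:
  39 -> 38 -> 266 -> 263
  22 -> 21 -> 147 -> 144
  23 -> 22 -> 154 -> 151
  -33 -> -34 -> -238 -> -241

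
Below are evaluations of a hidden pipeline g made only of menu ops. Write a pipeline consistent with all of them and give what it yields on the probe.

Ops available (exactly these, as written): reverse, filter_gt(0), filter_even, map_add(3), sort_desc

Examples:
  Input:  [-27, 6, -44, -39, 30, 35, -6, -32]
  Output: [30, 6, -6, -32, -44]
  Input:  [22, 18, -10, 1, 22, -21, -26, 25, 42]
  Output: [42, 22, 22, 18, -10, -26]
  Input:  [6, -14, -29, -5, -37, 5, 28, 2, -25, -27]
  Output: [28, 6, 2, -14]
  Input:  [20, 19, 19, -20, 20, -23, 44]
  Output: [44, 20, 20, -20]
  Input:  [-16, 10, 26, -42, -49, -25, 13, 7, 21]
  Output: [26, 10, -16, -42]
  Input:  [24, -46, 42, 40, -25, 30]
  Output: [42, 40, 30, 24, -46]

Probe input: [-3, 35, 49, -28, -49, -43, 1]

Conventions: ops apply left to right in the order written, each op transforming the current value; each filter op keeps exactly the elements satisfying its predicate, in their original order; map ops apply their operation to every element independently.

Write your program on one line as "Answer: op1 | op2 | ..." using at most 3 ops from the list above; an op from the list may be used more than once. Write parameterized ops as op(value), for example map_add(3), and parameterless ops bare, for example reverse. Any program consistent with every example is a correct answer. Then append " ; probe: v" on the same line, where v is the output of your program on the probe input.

sort_desc | filter_even ; probe: [-28]

Check, running the answer program on each example:
  [-27, 6, -44, -39, 30, 35, -6, -32] -> [35, 30, 6, -6, -27, -32, -39, -44] -> [30, 6, -6, -32, -44]
  [22, 18, -10, 1, 22, -21, -26, 25, 42] -> [42, 25, 22, 22, 18, 1, -10, -21, -26] -> [42, 22, 22, 18, -10, -26]
  [6, -14, -29, -5, -37, 5, 28, 2, -25, -27] -> [28, 6, 5, 2, -5, -14, -25, -27, -29, -37] -> [28, 6, 2, -14]
  [20, 19, 19, -20, 20, -23, 44] -> [44, 20, 20, 19, 19, -20, -23] -> [44, 20, 20, -20]
  [-16, 10, 26, -42, -49, -25, 13, 7, 21] -> [26, 21, 13, 10, 7, -16, -25, -42, -49] -> [26, 10, -16, -42]
  [24, -46, 42, 40, -25, 30] -> [42, 40, 30, 24, -25, -46] -> [42, 40, 30, 24, -46]
  probe: [-3, 35, 49, -28, -49, -43, 1] -> [49, 35, 1, -3, -28, -43, -49] -> [-28]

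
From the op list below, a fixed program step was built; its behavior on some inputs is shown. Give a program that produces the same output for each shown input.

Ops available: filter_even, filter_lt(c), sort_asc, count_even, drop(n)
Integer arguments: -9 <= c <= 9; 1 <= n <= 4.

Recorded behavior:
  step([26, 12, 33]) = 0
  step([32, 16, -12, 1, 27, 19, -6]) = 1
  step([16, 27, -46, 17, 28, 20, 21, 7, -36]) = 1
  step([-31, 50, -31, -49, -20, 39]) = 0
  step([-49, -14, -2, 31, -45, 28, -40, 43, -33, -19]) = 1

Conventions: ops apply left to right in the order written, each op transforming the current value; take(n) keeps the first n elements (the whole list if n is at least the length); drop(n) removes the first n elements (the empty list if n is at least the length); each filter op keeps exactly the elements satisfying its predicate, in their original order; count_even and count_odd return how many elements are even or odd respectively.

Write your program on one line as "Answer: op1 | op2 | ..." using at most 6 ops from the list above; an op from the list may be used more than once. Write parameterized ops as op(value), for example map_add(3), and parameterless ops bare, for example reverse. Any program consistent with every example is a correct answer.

drop(3) | drop(2) | filter_even | sort_asc | filter_lt(-3) | count_even

Check, running the answer program on each example:
  [26, 12, 33] -> [] -> [] -> [] -> [] -> [] -> 0
  [32, 16, -12, 1, 27, 19, -6] -> [1, 27, 19, -6] -> [19, -6] -> [-6] -> [-6] -> [-6] -> 1
  [16, 27, -46, 17, 28, 20, 21, 7, -36] -> [17, 28, 20, 21, 7, -36] -> [20, 21, 7, -36] -> [20, -36] -> [-36, 20] -> [-36] -> 1
  [-31, 50, -31, -49, -20, 39] -> [-49, -20, 39] -> [39] -> [] -> [] -> [] -> 0
  [-49, -14, -2, 31, -45, 28, -40, 43, -33, -19] -> [31, -45, 28, -40, 43, -33, -19] -> [28, -40, 43, -33, -19] -> [28, -40] -> [-40, 28] -> [-40] -> 1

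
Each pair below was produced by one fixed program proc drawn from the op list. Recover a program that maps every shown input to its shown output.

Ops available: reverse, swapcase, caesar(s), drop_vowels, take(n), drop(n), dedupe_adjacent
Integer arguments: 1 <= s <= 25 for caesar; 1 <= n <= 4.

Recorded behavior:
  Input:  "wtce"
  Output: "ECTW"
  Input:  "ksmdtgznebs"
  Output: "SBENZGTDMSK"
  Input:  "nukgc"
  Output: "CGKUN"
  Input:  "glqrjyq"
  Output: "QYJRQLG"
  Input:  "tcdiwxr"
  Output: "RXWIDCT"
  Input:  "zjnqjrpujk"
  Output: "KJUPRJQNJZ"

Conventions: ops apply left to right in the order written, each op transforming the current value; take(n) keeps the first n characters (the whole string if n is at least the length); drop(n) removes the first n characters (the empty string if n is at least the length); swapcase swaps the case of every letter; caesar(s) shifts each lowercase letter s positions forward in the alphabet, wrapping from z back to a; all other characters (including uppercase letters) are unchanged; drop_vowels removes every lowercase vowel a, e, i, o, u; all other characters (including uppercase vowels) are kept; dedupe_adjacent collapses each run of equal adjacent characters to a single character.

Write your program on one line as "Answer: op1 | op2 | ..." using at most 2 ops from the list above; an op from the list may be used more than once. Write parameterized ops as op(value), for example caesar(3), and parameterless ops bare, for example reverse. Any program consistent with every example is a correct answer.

swapcase | reverse

Check, running the answer program on each example:
  "wtce" -> "WTCE" -> "ECTW"
  "ksmdtgznebs" -> "KSMDTGZNEBS" -> "SBENZGTDMSK"
  "nukgc" -> "NUKGC" -> "CGKUN"
  "glqrjyq" -> "GLQRJYQ" -> "QYJRQLG"
  "tcdiwxr" -> "TCDIWXR" -> "RXWIDCT"
  "zjnqjrpujk" -> "ZJNQJRPUJK" -> "KJUPRJQNJZ"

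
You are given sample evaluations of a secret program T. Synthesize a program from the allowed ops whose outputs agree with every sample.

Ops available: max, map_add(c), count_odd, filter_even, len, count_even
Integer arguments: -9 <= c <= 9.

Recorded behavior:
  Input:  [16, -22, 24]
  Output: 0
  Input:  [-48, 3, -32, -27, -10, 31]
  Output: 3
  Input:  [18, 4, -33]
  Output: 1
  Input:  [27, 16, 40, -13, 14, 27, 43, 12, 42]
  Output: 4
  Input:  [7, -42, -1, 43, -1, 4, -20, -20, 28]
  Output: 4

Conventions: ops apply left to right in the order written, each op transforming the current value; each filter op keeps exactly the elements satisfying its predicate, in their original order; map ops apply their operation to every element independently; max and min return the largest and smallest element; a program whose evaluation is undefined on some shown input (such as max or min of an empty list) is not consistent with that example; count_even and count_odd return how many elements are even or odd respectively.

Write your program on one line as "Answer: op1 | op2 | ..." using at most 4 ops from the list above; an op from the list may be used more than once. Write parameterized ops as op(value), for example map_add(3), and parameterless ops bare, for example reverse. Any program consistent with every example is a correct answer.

map_add(9) | filter_even | count_even

Check, running the answer program on each example:
  [16, -22, 24] -> [25, -13, 33] -> [] -> 0
  [-48, 3, -32, -27, -10, 31] -> [-39, 12, -23, -18, -1, 40] -> [12, -18, 40] -> 3
  [18, 4, -33] -> [27, 13, -24] -> [-24] -> 1
  [27, 16, 40, -13, 14, 27, 43, 12, 42] -> [36, 25, 49, -4, 23, 36, 52, 21, 51] -> [36, -4, 36, 52] -> 4
  [7, -42, -1, 43, -1, 4, -20, -20, 28] -> [16, -33, 8, 52, 8, 13, -11, -11, 37] -> [16, 8, 52, 8] -> 4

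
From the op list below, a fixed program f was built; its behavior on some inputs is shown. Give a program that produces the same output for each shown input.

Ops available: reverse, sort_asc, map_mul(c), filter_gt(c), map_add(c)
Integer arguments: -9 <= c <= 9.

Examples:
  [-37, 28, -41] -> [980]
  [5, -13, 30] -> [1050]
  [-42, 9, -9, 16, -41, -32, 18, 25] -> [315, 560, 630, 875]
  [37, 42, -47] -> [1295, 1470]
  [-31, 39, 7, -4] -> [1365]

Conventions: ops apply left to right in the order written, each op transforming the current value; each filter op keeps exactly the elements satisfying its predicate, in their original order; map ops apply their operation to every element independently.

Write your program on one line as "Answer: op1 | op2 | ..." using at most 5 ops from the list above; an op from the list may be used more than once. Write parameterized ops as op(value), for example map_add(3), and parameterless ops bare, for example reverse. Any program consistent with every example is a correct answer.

filter_gt(8) | reverse | map_mul(7) | sort_asc | map_mul(5)

Check, running the answer program on each example:
  [-37, 28, -41] -> [28] -> [28] -> [196] -> [196] -> [980]
  [5, -13, 30] -> [30] -> [30] -> [210] -> [210] -> [1050]
  [-42, 9, -9, 16, -41, -32, 18, 25] -> [9, 16, 18, 25] -> [25, 18, 16, 9] -> [175, 126, 112, 63] -> [63, 112, 126, 175] -> [315, 560, 630, 875]
  [37, 42, -47] -> [37, 42] -> [42, 37] -> [294, 259] -> [259, 294] -> [1295, 1470]
  [-31, 39, 7, -4] -> [39] -> [39] -> [273] -> [273] -> [1365]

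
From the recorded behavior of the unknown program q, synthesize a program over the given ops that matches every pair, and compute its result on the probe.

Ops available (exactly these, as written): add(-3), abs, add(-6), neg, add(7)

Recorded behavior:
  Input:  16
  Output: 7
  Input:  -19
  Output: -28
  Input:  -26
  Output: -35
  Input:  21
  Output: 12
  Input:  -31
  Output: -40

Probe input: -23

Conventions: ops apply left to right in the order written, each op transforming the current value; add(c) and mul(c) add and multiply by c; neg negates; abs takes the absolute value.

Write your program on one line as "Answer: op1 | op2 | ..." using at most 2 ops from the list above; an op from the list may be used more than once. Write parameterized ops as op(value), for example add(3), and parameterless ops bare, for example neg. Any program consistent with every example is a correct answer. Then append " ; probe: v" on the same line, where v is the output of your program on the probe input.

add(-6) | add(-3) ; probe: -32

Check, running the answer program on each example:
  16 -> 10 -> 7
  -19 -> -25 -> -28
  -26 -> -32 -> -35
  21 -> 15 -> 12
  -31 -> -37 -> -40
  probe: -23 -> -29 -> -32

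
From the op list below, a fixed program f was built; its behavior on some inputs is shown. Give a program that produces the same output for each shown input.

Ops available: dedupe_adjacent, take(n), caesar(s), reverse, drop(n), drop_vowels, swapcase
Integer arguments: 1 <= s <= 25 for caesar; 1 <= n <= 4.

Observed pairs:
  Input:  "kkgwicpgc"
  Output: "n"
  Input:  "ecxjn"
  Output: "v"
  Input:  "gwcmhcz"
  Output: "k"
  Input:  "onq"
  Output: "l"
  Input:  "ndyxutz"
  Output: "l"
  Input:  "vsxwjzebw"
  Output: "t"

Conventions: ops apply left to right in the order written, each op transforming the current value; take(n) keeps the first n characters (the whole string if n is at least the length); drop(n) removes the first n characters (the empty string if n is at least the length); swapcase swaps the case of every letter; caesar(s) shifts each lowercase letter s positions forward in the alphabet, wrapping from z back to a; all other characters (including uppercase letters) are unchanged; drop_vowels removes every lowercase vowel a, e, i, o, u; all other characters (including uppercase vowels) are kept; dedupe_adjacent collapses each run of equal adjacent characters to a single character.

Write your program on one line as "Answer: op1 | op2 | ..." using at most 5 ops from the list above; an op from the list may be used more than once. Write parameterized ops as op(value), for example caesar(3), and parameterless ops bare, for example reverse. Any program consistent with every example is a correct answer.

drop_vowels | caesar(2) | caesar(22) | drop_vowels | take(1)

Check, running the answer program on each example:
  "kkgwicpgc" -> "kkgwcpgc" -> "mmiyerie" -> "iieuanea" -> "n" -> "n"
  "ecxjn" -> "cxjn" -> "ezlp" -> "avhl" -> "vhl" -> "v"
  "gwcmhcz" -> "gwcmhcz" -> "iyeojeb" -> "euakfax" -> "kfx" -> "k"
  "onq" -> "nq" -> "ps" -> "lo" -> "l" -> "l"
  "ndyxutz" -> "ndyxtz" -> "pfazvb" -> "lbwvrx" -> "lbwvrx" -> "l"
  "vsxwjzebw" -> "vsxwjzbw" -> "xuzylbdy" -> "tqvuhxzu" -> "tqvhxz" -> "t"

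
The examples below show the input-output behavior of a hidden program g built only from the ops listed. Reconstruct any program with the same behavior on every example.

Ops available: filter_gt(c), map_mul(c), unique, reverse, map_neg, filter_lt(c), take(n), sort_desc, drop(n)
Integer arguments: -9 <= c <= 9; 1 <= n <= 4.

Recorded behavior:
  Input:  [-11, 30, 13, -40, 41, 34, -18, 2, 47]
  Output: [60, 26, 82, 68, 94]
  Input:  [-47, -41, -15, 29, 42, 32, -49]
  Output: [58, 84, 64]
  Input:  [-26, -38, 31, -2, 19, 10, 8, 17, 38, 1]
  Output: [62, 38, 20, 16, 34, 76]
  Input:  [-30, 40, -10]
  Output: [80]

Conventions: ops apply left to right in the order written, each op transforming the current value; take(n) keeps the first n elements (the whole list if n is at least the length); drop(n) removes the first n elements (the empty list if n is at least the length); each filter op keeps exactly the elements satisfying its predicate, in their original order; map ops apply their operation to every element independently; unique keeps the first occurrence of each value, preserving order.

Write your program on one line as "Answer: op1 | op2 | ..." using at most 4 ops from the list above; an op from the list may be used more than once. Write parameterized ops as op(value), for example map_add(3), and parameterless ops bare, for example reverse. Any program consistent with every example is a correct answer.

drop(1) | map_neg | map_mul(-2) | filter_gt(9)

Check, running the answer program on each example:
  [-11, 30, 13, -40, 41, 34, -18, 2, 47] -> [30, 13, -40, 41, 34, -18, 2, 47] -> [-30, -13, 40, -41, -34, 18, -2, -47] -> [60, 26, -80, 82, 68, -36, 4, 94] -> [60, 26, 82, 68, 94]
  [-47, -41, -15, 29, 42, 32, -49] -> [-41, -15, 29, 42, 32, -49] -> [41, 15, -29, -42, -32, 49] -> [-82, -30, 58, 84, 64, -98] -> [58, 84, 64]
  [-26, -38, 31, -2, 19, 10, 8, 17, 38, 1] -> [-38, 31, -2, 19, 10, 8, 17, 38, 1] -> [38, -31, 2, -19, -10, -8, -17, -38, -1] -> [-76, 62, -4, 38, 20, 16, 34, 76, 2] -> [62, 38, 20, 16, 34, 76]
  [-30, 40, -10] -> [40, -10] -> [-40, 10] -> [80, -20] -> [80]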